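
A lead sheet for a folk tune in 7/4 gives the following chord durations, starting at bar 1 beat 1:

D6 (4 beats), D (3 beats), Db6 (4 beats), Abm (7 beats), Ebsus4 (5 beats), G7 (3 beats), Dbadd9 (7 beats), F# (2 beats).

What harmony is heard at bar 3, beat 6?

Ebsus4

Beat 6 of bar 3 is beat (3−1)×7 + 6 = 20 overall.
Running totals: D6 ends at 4, D ends at 7, Db6 ends at 11, Abm ends at 18, Ebsus4 ends at 23.
Beat 20 falls within Ebsus4.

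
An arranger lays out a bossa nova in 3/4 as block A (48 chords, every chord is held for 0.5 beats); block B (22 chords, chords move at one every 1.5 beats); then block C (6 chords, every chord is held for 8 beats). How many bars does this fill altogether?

A: 48 × 0.5 = 24 beats = 8 bars.
B: 22 × 1.5 = 33 beats = 11 bars.
C: 6 × 8 = 48 beats = 16 bars.
Total: 8 + 11 + 16 = 35 bars.

35 bars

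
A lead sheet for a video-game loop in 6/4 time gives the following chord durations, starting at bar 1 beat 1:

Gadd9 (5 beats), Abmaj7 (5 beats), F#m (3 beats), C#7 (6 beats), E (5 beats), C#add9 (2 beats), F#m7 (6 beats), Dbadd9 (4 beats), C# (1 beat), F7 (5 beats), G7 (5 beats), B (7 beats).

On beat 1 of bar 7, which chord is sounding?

C#

Beat 1 of bar 7 is beat (7−1)×6 + 1 = 37 overall.
Running totals: Gadd9 ends at 5, Abmaj7 ends at 10, F#m ends at 13, C#7 ends at 19, E ends at 24, C#add9 ends at 26, F#m7 ends at 32, Dbadd9 ends at 36, C# ends at 37.
Beat 37 falls within C#.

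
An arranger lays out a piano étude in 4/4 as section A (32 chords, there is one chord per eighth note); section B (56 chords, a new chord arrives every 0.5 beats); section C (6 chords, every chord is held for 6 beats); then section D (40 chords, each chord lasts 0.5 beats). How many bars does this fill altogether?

A: 32 × 0.5 = 16 beats = 4 bars.
B: 56 × 0.5 = 28 beats = 7 bars.
C: 6 × 6 = 36 beats = 9 bars.
D: 40 × 0.5 = 20 beats = 5 bars.
Total: 4 + 7 + 9 + 5 = 25 bars.

25 bars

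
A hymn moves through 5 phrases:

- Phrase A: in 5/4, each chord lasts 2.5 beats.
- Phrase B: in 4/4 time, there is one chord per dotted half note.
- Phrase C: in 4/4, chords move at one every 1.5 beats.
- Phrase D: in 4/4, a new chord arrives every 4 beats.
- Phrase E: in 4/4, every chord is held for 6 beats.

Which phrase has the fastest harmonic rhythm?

Phrase C

A: 5 beats/bar ÷ 2.5 beats/chord = 2 chords/bar.
B: 4 beats/bar ÷ 3 beats/chord = 4/3 chords/bar.
C: 4 beats/bar ÷ 1.5 beats/chord = 8/3 chords/bar.
D: 4 beats/bar ÷ 4 beats/chord = 1 chord/bar.
E: 4 beats/bar ÷ 6 beats/chord = 2/3 chords/bar.
Fastest is C at 8/3 chords/bar.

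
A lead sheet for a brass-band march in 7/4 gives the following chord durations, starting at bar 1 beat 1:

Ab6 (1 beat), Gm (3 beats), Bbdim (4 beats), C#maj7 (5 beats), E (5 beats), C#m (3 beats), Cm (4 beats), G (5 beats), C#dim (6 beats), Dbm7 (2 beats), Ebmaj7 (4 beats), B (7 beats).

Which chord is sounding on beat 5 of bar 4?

Beat 5 of bar 4 is beat (4−1)×7 + 5 = 26 overall.
Running totals: Ab6 ends at 1, Gm ends at 4, Bbdim ends at 8, C#maj7 ends at 13, E ends at 18, C#m ends at 21, Cm ends at 25, G ends at 30.
Beat 26 falls within G.

G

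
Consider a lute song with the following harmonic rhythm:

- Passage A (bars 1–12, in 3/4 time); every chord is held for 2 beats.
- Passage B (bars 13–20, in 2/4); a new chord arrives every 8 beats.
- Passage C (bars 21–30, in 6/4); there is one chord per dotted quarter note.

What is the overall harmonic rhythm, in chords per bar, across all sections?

2 chords per bar

A: 12 bars of 3 beats is 36 beats; at 2 beats each that's 18 chords.
B: 8 bars of 2 beats is 16 beats; at 8 beats each that's 2 chords.
C: 10 bars of 6 beats is 60 beats; at 1.5 beats each that's 40 chords.
Overall: 60 chords over 30 bars → 60/30 = 2 chords per bar.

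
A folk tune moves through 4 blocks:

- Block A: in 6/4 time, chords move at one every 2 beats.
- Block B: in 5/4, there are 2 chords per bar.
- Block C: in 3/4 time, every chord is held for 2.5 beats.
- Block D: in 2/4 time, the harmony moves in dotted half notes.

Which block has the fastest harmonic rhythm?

Block A

A: 6 beats/bar ÷ 2 beats/chord = 3 chords/bar.
B: 5 beats/bar ÷ 2.5 beats/chord = 2 chords/bar.
C: 3 beats/bar ÷ 2.5 beats/chord = 1.2 chords/bar.
D: 2 beats/bar ÷ 3 beats/chord = 2/3 chords/bar.
Fastest is A at 3 chords/bar.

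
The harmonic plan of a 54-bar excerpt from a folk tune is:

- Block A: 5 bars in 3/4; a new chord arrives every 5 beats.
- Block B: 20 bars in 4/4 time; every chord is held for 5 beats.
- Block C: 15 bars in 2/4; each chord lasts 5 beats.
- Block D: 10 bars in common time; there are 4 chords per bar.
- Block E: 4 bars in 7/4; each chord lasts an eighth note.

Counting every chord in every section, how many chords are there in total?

121 chords

A: 5·3 = 15 beats, 15/5 = 3 chords.
B: 20·4 = 80 beats, 80/5 = 16 chords.
C: 15·2 = 30 beats, 30/5 = 6 chords.
D: 10·4 = 40 beats, 40/1 = 40 chords.
E: 4·7 = 28 beats, 28/0.5 = 56 chords.
Total: 3 + 16 + 6 + 40 + 56 = 121.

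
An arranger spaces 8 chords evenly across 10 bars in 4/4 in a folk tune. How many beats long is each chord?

10 bars × 4 beats/bar = 40 beats total.
40 beats ÷ 8 chords = 5 beats per chord.

5 beats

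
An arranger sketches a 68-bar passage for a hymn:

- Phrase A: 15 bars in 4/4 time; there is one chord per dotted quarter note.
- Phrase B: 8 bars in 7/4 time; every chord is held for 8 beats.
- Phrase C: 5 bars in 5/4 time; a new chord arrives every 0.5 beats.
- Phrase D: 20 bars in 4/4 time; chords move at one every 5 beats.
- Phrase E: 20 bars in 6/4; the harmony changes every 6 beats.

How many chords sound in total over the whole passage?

A: 15·4 = 60 beats, 60/1.5 = 40 chords.
B: 8·7 = 56 beats, 56/8 = 7 chords.
C: 5·5 = 25 beats, 25/0.5 = 50 chords.
D: 20·4 = 80 beats, 80/5 = 16 chords.
E: 20·6 = 120 beats, 120/6 = 20 chords.
Total: 40 + 7 + 50 + 16 + 20 = 133.

133 chords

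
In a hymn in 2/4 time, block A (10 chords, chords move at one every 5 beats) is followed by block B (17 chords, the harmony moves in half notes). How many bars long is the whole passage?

42 bars

A: 10 × 5 = 50 beats = 25 bars.
B: 17 × 2 = 34 beats = 17 bars.
Total: 25 + 17 = 42 bars.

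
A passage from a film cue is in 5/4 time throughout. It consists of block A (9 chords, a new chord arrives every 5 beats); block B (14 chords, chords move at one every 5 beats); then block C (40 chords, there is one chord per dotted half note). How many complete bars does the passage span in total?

A: 9 × 5 = 45 beats = 9 bars.
B: 14 × 5 = 70 beats = 14 bars.
C: 40 × 3 = 120 beats = 24 bars.
Total: 9 + 14 + 24 = 47 bars.

47 bars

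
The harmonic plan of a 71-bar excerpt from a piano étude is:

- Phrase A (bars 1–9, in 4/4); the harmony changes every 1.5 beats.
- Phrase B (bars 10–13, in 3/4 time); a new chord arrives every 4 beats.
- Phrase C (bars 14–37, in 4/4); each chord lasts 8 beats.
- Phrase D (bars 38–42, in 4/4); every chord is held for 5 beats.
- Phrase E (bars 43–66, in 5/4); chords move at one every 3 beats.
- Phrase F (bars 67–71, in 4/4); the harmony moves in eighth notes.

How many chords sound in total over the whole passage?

A: 9 bars × 4 beats = 36 beats; 1.5 beats/chord → 24 chords.
B: 4 bars × 3 beats = 12 beats; 4 beats/chord → 3 chords.
C: 24 bars × 4 beats = 96 beats; 8 beats/chord → 12 chords.
D: 5 bars × 4 beats = 20 beats; 5 beats/chord → 4 chords.
E: 24 bars × 5 beats = 120 beats; 3 beats/chord → 40 chords.
F: 5 bars × 4 beats = 20 beats; 0.5 beats/chord → 40 chords.
Total: 24 + 3 + 12 + 4 + 40 + 40 = 123.

123 chords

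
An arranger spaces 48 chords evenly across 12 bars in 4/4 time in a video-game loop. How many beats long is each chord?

1 beat

12 bars × 4 beats/bar = 48 beats total.
48 beats ÷ 48 chords = 1 beats per chord.
(That is a quarter note.)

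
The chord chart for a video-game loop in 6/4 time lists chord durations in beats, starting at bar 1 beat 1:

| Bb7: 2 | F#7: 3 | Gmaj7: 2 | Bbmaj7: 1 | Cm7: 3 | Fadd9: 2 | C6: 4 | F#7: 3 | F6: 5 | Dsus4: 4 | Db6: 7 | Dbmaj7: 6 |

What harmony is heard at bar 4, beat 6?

Beat 6 of bar 4 is beat (4−1)×6 + 6 = 24 overall.
Running totals: Bb7 ends at 2, F#7 ends at 5, Gmaj7 ends at 7, Bbmaj7 ends at 8, Cm7 ends at 11, Fadd9 ends at 13, C6 ends at 17, F#7 ends at 20, F6 ends at 25.
Beat 24 falls within F6.

F6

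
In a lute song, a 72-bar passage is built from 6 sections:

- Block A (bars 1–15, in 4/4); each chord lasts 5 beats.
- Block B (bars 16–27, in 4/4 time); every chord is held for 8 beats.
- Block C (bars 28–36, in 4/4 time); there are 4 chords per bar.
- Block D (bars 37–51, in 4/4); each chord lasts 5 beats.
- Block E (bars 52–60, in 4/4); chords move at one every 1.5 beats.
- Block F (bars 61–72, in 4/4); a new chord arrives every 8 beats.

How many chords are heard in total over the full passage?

A: 15 bars × 4 beats = 60 beats; 5 beats/chord → 12 chords.
B: 12 bars × 4 beats = 48 beats; 8 beats/chord → 6 chords.
C: 9 bars × 4 beats = 36 beats; 1 beat/chord → 36 chords.
D: 15 bars × 4 beats = 60 beats; 5 beats/chord → 12 chords.
E: 9 bars × 4 beats = 36 beats; 1.5 beats/chord → 24 chords.
F: 12 bars × 4 beats = 48 beats; 8 beats/chord → 6 chords.
Total: 12 + 6 + 36 + 12 + 24 + 6 = 96.

96 chords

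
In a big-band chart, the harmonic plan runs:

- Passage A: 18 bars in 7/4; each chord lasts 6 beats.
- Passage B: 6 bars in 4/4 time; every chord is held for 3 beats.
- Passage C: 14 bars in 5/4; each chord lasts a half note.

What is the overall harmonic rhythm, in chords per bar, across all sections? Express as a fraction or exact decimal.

A: 18 bars of 7 beats is 126 beats; at 6 beats each that's 21 chords.
B: 6 bars of 4 beats is 24 beats; at 3 beats each that's 8 chords.
C: 14 bars of 5 beats is 70 beats; at 2 beats each that's 35 chords.
Overall: 64 chords over 38 bars → 64/38 = 32/19 chords per bar.

32/19 chords per bar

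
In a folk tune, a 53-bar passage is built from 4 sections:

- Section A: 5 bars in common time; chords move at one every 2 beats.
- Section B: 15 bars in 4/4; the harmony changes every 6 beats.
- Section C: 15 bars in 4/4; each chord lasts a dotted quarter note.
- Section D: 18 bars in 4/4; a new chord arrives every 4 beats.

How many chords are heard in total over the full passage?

78 chords

A: 5 bars × 4 beats = 20 beats; 2 beats/chord → 10 chords.
B: 15 bars × 4 beats = 60 beats; 6 beats/chord → 10 chords.
C: 15 bars × 4 beats = 60 beats; 1.5 beats/chord → 40 chords.
D: 18 bars × 4 beats = 72 beats; 4 beats/chord → 18 chords.
Total: 10 + 10 + 40 + 18 = 78.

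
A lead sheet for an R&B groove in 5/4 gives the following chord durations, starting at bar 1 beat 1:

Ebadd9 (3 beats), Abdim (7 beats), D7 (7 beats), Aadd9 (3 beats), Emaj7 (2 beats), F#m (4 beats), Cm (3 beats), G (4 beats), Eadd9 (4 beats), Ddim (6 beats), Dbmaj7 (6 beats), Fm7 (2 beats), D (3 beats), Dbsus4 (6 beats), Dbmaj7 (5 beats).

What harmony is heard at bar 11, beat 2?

Beat 2 of bar 11 is beat (11−1)×5 + 2 = 52 overall.
Running totals: Ebadd9 ends at 3, Abdim ends at 10, D7 ends at 17, Aadd9 ends at 20, Emaj7 ends at 22, F#m ends at 26, Cm ends at 29, G ends at 33, Eadd9 ends at 37, Ddim ends at 43, Dbmaj7 ends at 49, Fm7 ends at 51, D ends at 54.
Beat 52 falls within D.

D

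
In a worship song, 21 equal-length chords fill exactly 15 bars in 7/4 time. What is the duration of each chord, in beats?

15 bars × 7 beats/bar = 105 beats total.
105 beats ÷ 21 chords = 5 beats per chord.

5 beats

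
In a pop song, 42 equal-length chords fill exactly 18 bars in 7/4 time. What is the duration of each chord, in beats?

3 beats

18 bars × 7 beats/bar = 126 beats total.
126 beats ÷ 42 chords = 3 beats per chord.
(That is a dotted half note.)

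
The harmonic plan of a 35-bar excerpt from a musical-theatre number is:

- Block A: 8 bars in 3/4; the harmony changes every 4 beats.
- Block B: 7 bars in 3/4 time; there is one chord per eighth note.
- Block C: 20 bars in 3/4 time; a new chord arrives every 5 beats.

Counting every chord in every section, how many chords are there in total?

60 chords

A has 24 beats and chords last 4 each, so 6 chords.
B has 21 beats and chords last 0.5 each, so 42 chords.
C has 60 beats and chords last 5 each, so 12 chords.
Total: 6 + 42 + 12 = 60.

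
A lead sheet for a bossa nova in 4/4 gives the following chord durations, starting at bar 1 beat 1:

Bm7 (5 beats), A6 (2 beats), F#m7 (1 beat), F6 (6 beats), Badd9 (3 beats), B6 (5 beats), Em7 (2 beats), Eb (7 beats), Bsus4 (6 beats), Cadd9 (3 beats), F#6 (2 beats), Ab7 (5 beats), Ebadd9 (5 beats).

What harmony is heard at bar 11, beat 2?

Beat 2 of bar 11 is beat (11−1)×4 + 2 = 42 overall.
Running totals: Bm7 ends at 5, A6 ends at 7, F#m7 ends at 8, F6 ends at 14, Badd9 ends at 17, B6 ends at 22, Em7 ends at 24, Eb ends at 31, Bsus4 ends at 37, Cadd9 ends at 40, F#6 ends at 42.
Beat 42 falls within F#6.

F#6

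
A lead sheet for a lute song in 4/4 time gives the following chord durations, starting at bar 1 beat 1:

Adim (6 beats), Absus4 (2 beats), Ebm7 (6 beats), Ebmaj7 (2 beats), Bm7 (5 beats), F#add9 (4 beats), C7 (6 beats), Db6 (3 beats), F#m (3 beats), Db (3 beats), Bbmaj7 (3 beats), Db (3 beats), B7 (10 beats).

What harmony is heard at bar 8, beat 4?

Beat 4 of bar 8 is beat (8−1)×4 + 4 = 32 overall.
Running totals: Adim ends at 6, Absus4 ends at 8, Ebm7 ends at 14, Ebmaj7 ends at 16, Bm7 ends at 21, F#add9 ends at 25, C7 ends at 31, Db6 ends at 34.
Beat 32 falls within Db6.

Db6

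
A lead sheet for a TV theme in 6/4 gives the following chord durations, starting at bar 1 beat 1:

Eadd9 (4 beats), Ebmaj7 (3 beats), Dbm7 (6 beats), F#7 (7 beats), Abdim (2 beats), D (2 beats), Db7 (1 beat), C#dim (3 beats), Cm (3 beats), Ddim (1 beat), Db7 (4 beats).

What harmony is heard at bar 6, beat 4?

Db7

Beat 4 of bar 6 is beat (6−1)×6 + 4 = 34 overall.
Running totals: Eadd9 ends at 4, Ebmaj7 ends at 7, Dbm7 ends at 13, F#7 ends at 20, Abdim ends at 22, D ends at 24, Db7 ends at 25, C#dim ends at 28, Cm ends at 31, Ddim ends at 32, Db7 ends at 36.
Beat 34 falls within Db7.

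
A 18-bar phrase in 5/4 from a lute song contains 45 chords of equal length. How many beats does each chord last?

18 bars × 5 beats/bar = 90 beats total.
90 beats ÷ 45 chords = 2 beats per chord.
(That is a half note.)

2 beats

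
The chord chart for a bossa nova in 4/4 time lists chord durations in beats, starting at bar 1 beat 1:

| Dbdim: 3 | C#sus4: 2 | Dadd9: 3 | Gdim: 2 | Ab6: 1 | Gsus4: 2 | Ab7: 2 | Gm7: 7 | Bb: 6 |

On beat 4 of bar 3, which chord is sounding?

Beat 4 of bar 3 is beat (3−1)×4 + 4 = 12 overall.
Running totals: Dbdim ends at 3, C#sus4 ends at 5, Dadd9 ends at 8, Gdim ends at 10, Ab6 ends at 11, Gsus4 ends at 13.
Beat 12 falls within Gsus4.

Gsus4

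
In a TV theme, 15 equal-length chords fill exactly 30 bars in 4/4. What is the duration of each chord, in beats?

8 beats

30 bars × 4 beats/bar = 120 beats total.
120 beats ÷ 15 chords = 8 beats per chord.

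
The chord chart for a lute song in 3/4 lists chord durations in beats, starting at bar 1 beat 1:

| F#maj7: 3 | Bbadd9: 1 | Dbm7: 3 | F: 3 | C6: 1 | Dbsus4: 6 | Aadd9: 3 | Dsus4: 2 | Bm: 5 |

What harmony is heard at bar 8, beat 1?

Dsus4

Beat 1 of bar 8 is beat (8−1)×3 + 1 = 22 overall.
Running totals: F#maj7 ends at 3, Bbadd9 ends at 4, Dbm7 ends at 7, F ends at 10, C6 ends at 11, Dbsus4 ends at 17, Aadd9 ends at 20, Dsus4 ends at 22.
Beat 22 falls within Dsus4.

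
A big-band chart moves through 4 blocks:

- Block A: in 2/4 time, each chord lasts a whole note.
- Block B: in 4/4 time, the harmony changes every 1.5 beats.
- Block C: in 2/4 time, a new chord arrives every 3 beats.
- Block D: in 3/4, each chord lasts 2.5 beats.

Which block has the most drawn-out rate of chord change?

A: each chord is 4 beats in 2/4, so 0.5 per bar.
B: each chord is 1.5 beats in 4/4, so 8/3 per bar.
C: each chord is 3 beats in 2/4, so 2/3 per bar.
D: each chord is 2.5 beats in 3/4, so 1.2 per bar.
Slowest is A at 0.5 chords/bar.

Block A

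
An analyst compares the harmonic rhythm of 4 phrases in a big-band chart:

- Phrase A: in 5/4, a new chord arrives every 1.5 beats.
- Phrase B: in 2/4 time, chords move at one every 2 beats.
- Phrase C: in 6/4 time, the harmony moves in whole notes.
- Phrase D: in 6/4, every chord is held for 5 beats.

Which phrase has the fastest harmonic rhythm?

A: 5 beats/bar ÷ 1.5 beats/chord = 10/3 chords/bar.
B: 2 beats/bar ÷ 2 beats/chord = 1 chord/bar.
C: 6 beats/bar ÷ 4 beats/chord = 1.5 chords/bar.
D: 6 beats/bar ÷ 5 beats/chord = 1.2 chords/bar.
Fastest is A at 10/3 chords/bar.

Phrase A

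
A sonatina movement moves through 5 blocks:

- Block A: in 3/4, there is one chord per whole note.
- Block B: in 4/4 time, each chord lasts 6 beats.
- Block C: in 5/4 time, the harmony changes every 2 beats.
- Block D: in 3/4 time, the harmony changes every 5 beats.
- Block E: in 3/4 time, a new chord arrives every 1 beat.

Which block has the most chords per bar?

Block E

A: 3/4 = 0.75 chords/bar.
B: 4/6 = 2/3 chords/bar.
C: 5/2 = 2.5 chords/bar.
D: 3/5 = 0.6 chords/bar.
E: 3/1 = 3 chords/bar.
Fastest is E at 3 chords/bar.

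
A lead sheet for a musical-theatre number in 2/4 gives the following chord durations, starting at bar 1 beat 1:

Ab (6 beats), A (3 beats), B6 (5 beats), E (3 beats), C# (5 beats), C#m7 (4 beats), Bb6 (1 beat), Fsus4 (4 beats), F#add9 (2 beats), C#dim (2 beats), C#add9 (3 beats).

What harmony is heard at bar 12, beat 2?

C#m7

Beat 2 of bar 12 is beat (12−1)×2 + 2 = 24 overall.
Running totals: Ab ends at 6, A ends at 9, B6 ends at 14, E ends at 17, C# ends at 22, C#m7 ends at 26.
Beat 24 falls within C#m7.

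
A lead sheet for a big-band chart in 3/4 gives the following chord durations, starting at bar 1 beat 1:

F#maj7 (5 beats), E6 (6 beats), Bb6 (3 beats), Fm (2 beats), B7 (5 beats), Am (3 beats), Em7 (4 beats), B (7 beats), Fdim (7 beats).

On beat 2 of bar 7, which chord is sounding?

Beat 2 of bar 7 is beat (7−1)×3 + 2 = 20 overall.
Running totals: F#maj7 ends at 5, E6 ends at 11, Bb6 ends at 14, Fm ends at 16, B7 ends at 21.
Beat 20 falls within B7.

B7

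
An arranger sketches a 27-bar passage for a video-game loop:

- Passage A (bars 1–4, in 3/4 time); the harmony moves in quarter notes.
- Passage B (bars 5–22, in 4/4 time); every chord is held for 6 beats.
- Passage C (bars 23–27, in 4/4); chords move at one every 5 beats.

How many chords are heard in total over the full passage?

A: 4·3 = 12 beats, 12/1 = 12 chords.
B: 18·4 = 72 beats, 72/6 = 12 chords.
C: 5·4 = 20 beats, 20/5 = 4 chords.
Total: 12 + 12 + 4 = 28.

28 chords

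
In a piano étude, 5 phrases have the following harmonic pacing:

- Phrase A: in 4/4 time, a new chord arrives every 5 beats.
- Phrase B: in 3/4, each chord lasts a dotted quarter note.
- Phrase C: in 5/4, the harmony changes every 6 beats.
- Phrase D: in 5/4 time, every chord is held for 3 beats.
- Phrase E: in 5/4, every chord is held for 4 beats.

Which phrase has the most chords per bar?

Phrase B

A: 4 beats/bar ÷ 5 beats/chord = 0.8 chords/bar.
B: 3 beats/bar ÷ 1.5 beats/chord = 2 chords/bar.
C: 5 beats/bar ÷ 6 beats/chord = 5/6 chords/bar.
D: 5 beats/bar ÷ 3 beats/chord = 5/3 chords/bar.
E: 5 beats/bar ÷ 4 beats/chord = 1.25 chords/bar.
Fastest is B at 2 chords/bar.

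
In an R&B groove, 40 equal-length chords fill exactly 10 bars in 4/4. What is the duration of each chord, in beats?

1 beat

10 bars × 4 beats/bar = 40 beats total.
40 beats ÷ 40 chords = 1 beats per chord.
(That is a quarter note.)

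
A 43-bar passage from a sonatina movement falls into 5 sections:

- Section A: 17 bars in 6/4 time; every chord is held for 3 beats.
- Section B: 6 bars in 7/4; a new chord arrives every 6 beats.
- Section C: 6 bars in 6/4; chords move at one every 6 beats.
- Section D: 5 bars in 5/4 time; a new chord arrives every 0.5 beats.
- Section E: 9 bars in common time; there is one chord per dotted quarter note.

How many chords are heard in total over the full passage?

121 chords

A: 17 bars × 6 beats = 102 beats; 3 beats/chord → 34 chords.
B: 6 bars × 7 beats = 42 beats; 6 beats/chord → 7 chords.
C: 6 bars × 6 beats = 36 beats; 6 beats/chord → 6 chords.
D: 5 bars × 5 beats = 25 beats; 0.5 beats/chord → 50 chords.
E: 9 bars × 4 beats = 36 beats; 1.5 beats/chord → 24 chords.
Total: 34 + 7 + 6 + 50 + 24 = 121.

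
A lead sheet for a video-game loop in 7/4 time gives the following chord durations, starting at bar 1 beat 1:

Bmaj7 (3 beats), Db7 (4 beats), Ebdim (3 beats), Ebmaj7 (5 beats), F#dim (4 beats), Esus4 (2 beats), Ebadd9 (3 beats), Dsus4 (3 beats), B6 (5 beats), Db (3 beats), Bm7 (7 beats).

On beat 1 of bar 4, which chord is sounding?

Ebadd9

Beat 1 of bar 4 is beat (4−1)×7 + 1 = 22 overall.
Running totals: Bmaj7 ends at 3, Db7 ends at 7, Ebdim ends at 10, Ebmaj7 ends at 15, F#dim ends at 19, Esus4 ends at 21, Ebadd9 ends at 24.
Beat 22 falls within Ebadd9.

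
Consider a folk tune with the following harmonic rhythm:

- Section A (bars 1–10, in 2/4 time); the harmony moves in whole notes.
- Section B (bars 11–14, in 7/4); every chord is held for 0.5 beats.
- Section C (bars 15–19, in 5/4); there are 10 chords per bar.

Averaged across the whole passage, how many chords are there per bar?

A: 10 × 2 = 20 beats ÷ 4 = 5 chords.
B: 4 × 7 = 28 beats ÷ 0.5 = 56 chords.
C: 5 × 5 = 25 beats ÷ 0.5 = 50 chords.
Overall: 111 chords over 19 bars → 111/19 = 111/19 chords per bar.

111/19 chords per bar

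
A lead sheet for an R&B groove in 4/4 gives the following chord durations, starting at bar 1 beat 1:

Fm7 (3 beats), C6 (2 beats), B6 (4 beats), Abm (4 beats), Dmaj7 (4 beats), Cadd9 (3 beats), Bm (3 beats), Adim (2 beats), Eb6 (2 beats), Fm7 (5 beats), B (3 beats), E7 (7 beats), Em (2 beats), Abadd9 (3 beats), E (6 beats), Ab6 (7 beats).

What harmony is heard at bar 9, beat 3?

B

Beat 3 of bar 9 is beat (9−1)×4 + 3 = 35 overall.
Running totals: Fm7 ends at 3, C6 ends at 5, B6 ends at 9, Abm ends at 13, Dmaj7 ends at 17, Cadd9 ends at 20, Bm ends at 23, Adim ends at 25, Eb6 ends at 27, Fm7 ends at 32, B ends at 35.
Beat 35 falls within B.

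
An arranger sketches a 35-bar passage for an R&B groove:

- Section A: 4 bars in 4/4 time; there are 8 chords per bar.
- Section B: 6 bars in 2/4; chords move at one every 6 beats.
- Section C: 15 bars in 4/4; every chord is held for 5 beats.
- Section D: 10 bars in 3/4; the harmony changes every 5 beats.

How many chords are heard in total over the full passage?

52 chords

A: 4·4 = 16 beats, 16/0.5 = 32 chords.
B: 6·2 = 12 beats, 12/6 = 2 chords.
C: 15·4 = 60 beats, 60/5 = 12 chords.
D: 10·3 = 30 beats, 30/5 = 6 chords.
Total: 32 + 2 + 12 + 6 = 52.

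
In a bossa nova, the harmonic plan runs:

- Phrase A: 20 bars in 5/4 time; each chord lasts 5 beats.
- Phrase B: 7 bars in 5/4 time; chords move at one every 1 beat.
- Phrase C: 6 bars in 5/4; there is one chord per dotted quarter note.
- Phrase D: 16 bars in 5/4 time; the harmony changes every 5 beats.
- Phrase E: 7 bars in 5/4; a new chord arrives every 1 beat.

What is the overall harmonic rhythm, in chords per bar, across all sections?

2.25 chords per bar

A: 20 × 5 = 100 beats ÷ 5 = 20 chords.
B: 7 × 5 = 35 beats ÷ 1 = 35 chords.
C: 6 × 5 = 30 beats ÷ 1.5 = 20 chords.
D: 16 × 5 = 80 beats ÷ 5 = 16 chords.
E: 7 × 5 = 35 beats ÷ 1 = 35 chords.
Overall: 126 chords over 56 bars → 126/56 = 2.25 chords per bar.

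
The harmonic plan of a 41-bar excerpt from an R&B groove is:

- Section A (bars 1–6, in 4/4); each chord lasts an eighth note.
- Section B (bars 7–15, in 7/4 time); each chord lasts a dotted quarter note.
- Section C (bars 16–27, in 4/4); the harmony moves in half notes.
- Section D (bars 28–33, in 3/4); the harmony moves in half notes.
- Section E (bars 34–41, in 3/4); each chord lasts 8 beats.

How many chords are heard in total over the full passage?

126 chords

A: 6 bars × 4 beats = 24 beats; 0.5 beats/chord → 48 chords.
B: 9 bars × 7 beats = 63 beats; 1.5 beats/chord → 42 chords.
C: 12 bars × 4 beats = 48 beats; 2 beats/chord → 24 chords.
D: 6 bars × 3 beats = 18 beats; 2 beats/chord → 9 chords.
E: 8 bars × 3 beats = 24 beats; 8 beats/chord → 3 chords.
Total: 48 + 42 + 24 + 9 + 3 = 126.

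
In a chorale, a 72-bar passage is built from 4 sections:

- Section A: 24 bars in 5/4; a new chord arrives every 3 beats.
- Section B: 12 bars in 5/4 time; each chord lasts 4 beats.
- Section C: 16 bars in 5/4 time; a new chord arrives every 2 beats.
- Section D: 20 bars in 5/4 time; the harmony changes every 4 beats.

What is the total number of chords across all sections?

120 chords

A has 120 beats and chords last 3 each, so 40 chords.
B has 60 beats and chords last 4 each, so 15 chords.
C has 80 beats and chords last 2 each, so 40 chords.
D has 100 beats and chords last 4 each, so 25 chords.
Total: 40 + 15 + 40 + 25 = 120.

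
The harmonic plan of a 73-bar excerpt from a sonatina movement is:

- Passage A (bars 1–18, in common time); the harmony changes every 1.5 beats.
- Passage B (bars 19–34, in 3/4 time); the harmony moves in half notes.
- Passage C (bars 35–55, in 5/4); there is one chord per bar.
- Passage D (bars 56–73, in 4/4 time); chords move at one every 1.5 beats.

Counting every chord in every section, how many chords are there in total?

A: 18·4 = 72 beats, 72/1.5 = 48 chords.
B: 16·3 = 48 beats, 48/2 = 24 chords.
C: 21·5 = 105 beats, 105/5 = 21 chords.
D: 18·4 = 72 beats, 72/1.5 = 48 chords.
Total: 48 + 24 + 21 + 48 = 141.

141 chords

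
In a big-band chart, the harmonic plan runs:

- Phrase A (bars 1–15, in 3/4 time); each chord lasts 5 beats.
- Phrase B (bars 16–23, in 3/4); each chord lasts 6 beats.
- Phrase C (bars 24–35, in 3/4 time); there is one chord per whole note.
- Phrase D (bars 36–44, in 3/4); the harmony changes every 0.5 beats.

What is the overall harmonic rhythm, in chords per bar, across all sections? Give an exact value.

19/11 chords per bar

A: 15 bars of 3 beats is 45 beats; at 5 beats each that's 9 chords.
B: 8 bars of 3 beats is 24 beats; at 6 beats each that's 4 chords.
C: 12 bars of 3 beats is 36 beats; at 4 beats each that's 9 chords.
D: 9 bars of 3 beats is 27 beats; at 0.5 beats each that's 54 chords.
Overall: 76 chords over 44 bars → 76/44 = 19/11 chords per bar.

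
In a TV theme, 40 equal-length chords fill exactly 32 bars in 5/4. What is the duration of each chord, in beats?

32 bars × 5 beats/bar = 160 beats total.
160 beats ÷ 40 chords = 4 beats per chord.
(That is a whole note.)

4 beats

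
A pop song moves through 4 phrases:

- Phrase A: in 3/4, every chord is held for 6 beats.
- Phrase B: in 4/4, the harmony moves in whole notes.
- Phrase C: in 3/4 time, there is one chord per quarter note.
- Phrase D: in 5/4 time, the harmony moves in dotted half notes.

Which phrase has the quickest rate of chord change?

A: each chord is 6 beats in 3/4, so 0.5 per bar.
B: each chord is 4 beats in 4/4, so 1 per bar.
C: each chord is 1 beat in 3/4, so 3 per bar.
D: each chord is 3 beats in 5/4, so 5/3 per bar.
Fastest is C at 3 chords/bar.

Phrase C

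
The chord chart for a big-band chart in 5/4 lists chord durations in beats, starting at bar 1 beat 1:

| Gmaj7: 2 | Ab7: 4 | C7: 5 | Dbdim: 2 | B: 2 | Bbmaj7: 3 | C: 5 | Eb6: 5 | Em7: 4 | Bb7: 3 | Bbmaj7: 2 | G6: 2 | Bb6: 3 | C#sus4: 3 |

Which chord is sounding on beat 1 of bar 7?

Em7

Beat 1 of bar 7 is beat (7−1)×5 + 1 = 31 overall.
Running totals: Gmaj7 ends at 2, Ab7 ends at 6, C7 ends at 11, Dbdim ends at 13, B ends at 15, Bbmaj7 ends at 18, C ends at 23, Eb6 ends at 28, Em7 ends at 32.
Beat 31 falls within Em7.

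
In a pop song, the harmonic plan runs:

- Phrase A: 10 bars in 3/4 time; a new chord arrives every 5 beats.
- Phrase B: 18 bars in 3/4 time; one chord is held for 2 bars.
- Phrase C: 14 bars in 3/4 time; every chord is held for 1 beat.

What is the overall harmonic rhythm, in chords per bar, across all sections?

A: 10 bars of 3 beats is 30 beats; at 5 beats each that's 6 chords.
B: 18 bars of 3 beats is 54 beats; at 6 beats each that's 9 chords.
C: 14 bars of 3 beats is 42 beats; at 1 beat each that's 42 chords.
Overall: 57 chords over 42 bars → 57/42 = 19/14 chords per bar.

19/14 chords per bar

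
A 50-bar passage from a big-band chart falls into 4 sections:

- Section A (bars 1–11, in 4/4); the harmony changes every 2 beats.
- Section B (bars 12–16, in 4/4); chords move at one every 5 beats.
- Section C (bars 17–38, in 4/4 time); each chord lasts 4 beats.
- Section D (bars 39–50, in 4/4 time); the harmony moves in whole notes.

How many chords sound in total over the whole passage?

A: 11·4 = 44 beats, 44/2 = 22 chords.
B: 5·4 = 20 beats, 20/5 = 4 chords.
C: 22·4 = 88 beats, 88/4 = 22 chords.
D: 12·4 = 48 beats, 48/4 = 12 chords.
Total: 22 + 4 + 22 + 12 = 60.

60 chords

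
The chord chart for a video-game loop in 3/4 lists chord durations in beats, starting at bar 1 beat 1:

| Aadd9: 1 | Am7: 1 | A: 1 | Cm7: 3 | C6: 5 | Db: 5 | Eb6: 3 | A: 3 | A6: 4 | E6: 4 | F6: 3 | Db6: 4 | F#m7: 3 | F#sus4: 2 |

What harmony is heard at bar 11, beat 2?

F6

Beat 2 of bar 11 is beat (11−1)×3 + 2 = 32 overall.
Running totals: Aadd9 ends at 1, Am7 ends at 2, A ends at 3, Cm7 ends at 6, C6 ends at 11, Db ends at 16, Eb6 ends at 19, A ends at 22, A6 ends at 26, E6 ends at 30, F6 ends at 33.
Beat 32 falls within F6.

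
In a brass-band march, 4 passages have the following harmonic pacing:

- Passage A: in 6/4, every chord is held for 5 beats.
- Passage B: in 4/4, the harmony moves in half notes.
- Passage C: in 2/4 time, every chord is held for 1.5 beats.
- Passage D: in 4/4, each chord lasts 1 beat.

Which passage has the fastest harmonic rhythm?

A: 6/5 = 1.2 chords/bar.
B: 4/2 = 2 chords/bar.
C: 2/1.5 = 4/3 chords/bar.
D: 4/1 = 4 chords/bar.
Fastest is D at 4 chords/bar.

Passage D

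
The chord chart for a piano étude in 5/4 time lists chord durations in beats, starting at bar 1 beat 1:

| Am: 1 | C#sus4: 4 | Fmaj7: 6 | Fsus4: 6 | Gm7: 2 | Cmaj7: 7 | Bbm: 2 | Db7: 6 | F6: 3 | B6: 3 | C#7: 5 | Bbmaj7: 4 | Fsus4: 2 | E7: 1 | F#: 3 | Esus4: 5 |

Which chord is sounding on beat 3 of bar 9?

Beat 3 of bar 9 is beat (9−1)×5 + 3 = 43 overall.
Running totals: Am ends at 1, C#sus4 ends at 5, Fmaj7 ends at 11, Fsus4 ends at 17, Gm7 ends at 19, Cmaj7 ends at 26, Bbm ends at 28, Db7 ends at 34, F6 ends at 37, B6 ends at 40, C#7 ends at 45.
Beat 43 falls within C#7.

C#7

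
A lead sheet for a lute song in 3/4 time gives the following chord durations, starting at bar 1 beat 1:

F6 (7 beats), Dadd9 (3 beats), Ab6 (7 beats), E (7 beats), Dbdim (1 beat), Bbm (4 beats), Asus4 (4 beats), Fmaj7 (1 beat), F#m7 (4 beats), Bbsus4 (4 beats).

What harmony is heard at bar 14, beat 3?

Bbsus4

Beat 3 of bar 14 is beat (14−1)×3 + 3 = 42 overall.
Running totals: F6 ends at 7, Dadd9 ends at 10, Ab6 ends at 17, E ends at 24, Dbdim ends at 25, Bbm ends at 29, Asus4 ends at 33, Fmaj7 ends at 34, F#m7 ends at 38, Bbsus4 ends at 42.
Beat 42 falls within Bbsus4.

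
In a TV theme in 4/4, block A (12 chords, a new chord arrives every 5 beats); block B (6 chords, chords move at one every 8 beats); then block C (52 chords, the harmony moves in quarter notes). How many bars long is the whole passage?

A: 12 × 5 = 60 beats = 15 bars.
B: 6 × 8 = 48 beats = 12 bars.
C: 52 × 1 = 52 beats = 13 bars.
Total: 15 + 12 + 13 = 40 bars.

40 bars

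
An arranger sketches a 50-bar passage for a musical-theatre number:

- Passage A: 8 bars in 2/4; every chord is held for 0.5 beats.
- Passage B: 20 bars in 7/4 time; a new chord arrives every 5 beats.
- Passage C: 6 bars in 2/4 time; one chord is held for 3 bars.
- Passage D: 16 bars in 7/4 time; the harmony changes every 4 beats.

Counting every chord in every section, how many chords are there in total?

A: 8 bars × 2 beats = 16 beats; 0.5 beats/chord → 32 chords.
B: 20 bars × 7 beats = 140 beats; 5 beats/chord → 28 chords.
C: 6 bars × 2 beats = 12 beats; 6 beats/chord → 2 chords.
D: 16 bars × 7 beats = 112 beats; 4 beats/chord → 28 chords.
Total: 32 + 28 + 2 + 28 = 90.

90 chords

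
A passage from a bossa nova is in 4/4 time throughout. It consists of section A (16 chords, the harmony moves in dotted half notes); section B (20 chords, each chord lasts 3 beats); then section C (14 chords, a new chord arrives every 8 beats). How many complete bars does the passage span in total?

A: 16 × 3 = 48 beats = 12 bars.
B: 20 × 3 = 60 beats = 15 bars.
C: 14 × 8 = 112 beats = 28 bars.
Total: 12 + 15 + 28 = 55 bars.

55 bars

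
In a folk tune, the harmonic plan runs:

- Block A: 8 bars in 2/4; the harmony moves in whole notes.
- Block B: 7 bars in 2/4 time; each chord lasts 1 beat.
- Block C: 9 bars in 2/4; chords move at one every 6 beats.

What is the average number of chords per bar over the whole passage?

A: 8 bars of 2 beats is 16 beats; at 4 beats each that's 4 chords.
B: 7 bars of 2 beats is 14 beats; at 1 beat each that's 14 chords.
C: 9 bars of 2 beats is 18 beats; at 6 beats each that's 3 chords.
Overall: 21 chords over 24 bars → 21/24 = 0.875 chords per bar.

0.875 chords per bar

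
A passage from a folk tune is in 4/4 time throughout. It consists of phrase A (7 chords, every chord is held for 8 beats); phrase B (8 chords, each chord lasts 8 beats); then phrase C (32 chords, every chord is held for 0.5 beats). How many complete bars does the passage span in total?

A: 7 × 8 = 56 beats = 14 bars.
B: 8 × 8 = 64 beats = 16 bars.
C: 32 × 0.5 = 16 beats = 4 bars.
Total: 14 + 16 + 4 = 34 bars.

34 bars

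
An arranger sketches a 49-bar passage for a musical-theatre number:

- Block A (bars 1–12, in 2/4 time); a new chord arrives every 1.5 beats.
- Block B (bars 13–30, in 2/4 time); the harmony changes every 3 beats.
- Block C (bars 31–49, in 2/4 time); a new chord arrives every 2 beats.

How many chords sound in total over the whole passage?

A: 12·2 = 24 beats, 24/1.5 = 16 chords.
B: 18·2 = 36 beats, 36/3 = 12 chords.
C: 19·2 = 38 beats, 38/2 = 19 chords.
Total: 16 + 12 + 19 = 47.

47 chords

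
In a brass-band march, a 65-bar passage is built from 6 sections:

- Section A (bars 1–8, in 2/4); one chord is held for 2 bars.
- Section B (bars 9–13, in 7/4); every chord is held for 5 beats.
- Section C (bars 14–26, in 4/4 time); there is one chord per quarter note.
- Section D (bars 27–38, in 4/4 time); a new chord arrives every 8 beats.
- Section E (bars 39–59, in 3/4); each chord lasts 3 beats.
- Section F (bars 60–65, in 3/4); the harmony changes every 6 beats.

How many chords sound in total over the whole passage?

93 chords

A: 8·2 = 16 beats, 16/4 = 4 chords.
B: 5·7 = 35 beats, 35/5 = 7 chords.
C: 13·4 = 52 beats, 52/1 = 52 chords.
D: 12·4 = 48 beats, 48/8 = 6 chords.
E: 21·3 = 63 beats, 63/3 = 21 chords.
F: 6·3 = 18 beats, 18/6 = 3 chords.
Total: 4 + 7 + 52 + 6 + 21 + 3 = 93.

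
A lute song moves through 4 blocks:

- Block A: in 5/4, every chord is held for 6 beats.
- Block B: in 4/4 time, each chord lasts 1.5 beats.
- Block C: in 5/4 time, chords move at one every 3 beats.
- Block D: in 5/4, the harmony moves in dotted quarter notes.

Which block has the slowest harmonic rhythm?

A: each chord is 6 beats in 5/4, so 5/6 per bar.
B: each chord is 1.5 beats in 4/4, so 8/3 per bar.
C: each chord is 3 beats in 5/4, so 5/3 per bar.
D: each chord is 1.5 beats in 5/4, so 10/3 per bar.
Slowest is A at 5/6 chords/bar.

Block A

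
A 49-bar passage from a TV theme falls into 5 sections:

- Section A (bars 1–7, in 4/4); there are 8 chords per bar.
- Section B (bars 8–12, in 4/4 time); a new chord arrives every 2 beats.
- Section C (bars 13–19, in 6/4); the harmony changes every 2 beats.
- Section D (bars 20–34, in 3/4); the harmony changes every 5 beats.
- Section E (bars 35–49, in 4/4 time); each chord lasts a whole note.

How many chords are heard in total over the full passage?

111 chords

A: 7·4 = 28 beats, 28/0.5 = 56 chords.
B: 5·4 = 20 beats, 20/2 = 10 chords.
C: 7·6 = 42 beats, 42/2 = 21 chords.
D: 15·3 = 45 beats, 45/5 = 9 chords.
E: 15·4 = 60 beats, 60/4 = 15 chords.
Total: 56 + 10 + 21 + 9 + 15 = 111.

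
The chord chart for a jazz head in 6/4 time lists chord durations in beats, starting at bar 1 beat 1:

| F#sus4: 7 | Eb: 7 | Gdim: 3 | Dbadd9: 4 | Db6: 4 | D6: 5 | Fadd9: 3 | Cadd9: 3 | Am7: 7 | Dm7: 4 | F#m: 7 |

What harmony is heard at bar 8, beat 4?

Dm7

Beat 4 of bar 8 is beat (8−1)×6 + 4 = 46 overall.
Running totals: F#sus4 ends at 7, Eb ends at 14, Gdim ends at 17, Dbadd9 ends at 21, Db6 ends at 25, D6 ends at 30, Fadd9 ends at 33, Cadd9 ends at 36, Am7 ends at 43, Dm7 ends at 47.
Beat 46 falls within Dm7.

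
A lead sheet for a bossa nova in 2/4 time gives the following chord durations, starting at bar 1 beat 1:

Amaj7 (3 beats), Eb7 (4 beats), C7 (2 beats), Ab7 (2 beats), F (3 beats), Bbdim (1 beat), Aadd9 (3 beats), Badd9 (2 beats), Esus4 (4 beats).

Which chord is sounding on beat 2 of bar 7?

F

Beat 2 of bar 7 is beat (7−1)×2 + 2 = 14 overall.
Running totals: Amaj7 ends at 3, Eb7 ends at 7, C7 ends at 9, Ab7 ends at 11, F ends at 14.
Beat 14 falls within F.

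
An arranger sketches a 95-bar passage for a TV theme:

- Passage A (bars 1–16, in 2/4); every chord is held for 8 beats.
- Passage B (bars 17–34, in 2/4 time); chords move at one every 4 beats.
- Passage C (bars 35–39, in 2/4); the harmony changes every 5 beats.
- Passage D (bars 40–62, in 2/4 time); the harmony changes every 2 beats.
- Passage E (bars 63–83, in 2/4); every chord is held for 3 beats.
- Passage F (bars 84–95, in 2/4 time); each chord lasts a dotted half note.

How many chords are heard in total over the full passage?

60 chords

A has 32 beats and chords last 8 each, so 4 chords.
B has 36 beats and chords last 4 each, so 9 chords.
C has 10 beats and chords last 5 each, so 2 chords.
D has 46 beats and chords last 2 each, so 23 chords.
E has 42 beats and chords last 3 each, so 14 chords.
F has 24 beats and chords last 3 each, so 8 chords.
Total: 4 + 9 + 2 + 23 + 14 + 8 = 60.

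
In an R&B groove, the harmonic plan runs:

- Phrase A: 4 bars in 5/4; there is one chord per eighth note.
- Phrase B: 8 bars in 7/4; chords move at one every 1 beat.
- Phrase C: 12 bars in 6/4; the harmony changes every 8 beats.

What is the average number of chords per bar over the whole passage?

A: 4 × 5 = 20 beats ÷ 0.5 = 40 chords.
B: 8 × 7 = 56 beats ÷ 1 = 56 chords.
C: 12 × 6 = 72 beats ÷ 8 = 9 chords.
Overall: 105 chords over 24 bars → 105/24 = 4.375 chords per bar.

4.375 chords per bar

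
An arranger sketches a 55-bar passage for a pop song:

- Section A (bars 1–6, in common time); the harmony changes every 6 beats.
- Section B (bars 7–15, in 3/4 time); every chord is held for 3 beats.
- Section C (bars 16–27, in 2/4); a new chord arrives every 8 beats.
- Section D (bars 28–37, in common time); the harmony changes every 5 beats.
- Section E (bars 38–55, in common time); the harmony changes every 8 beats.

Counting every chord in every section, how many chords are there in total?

A has 24 beats and chords last 6 each, so 4 chords.
B has 27 beats and chords last 3 each, so 9 chords.
C has 24 beats and chords last 8 each, so 3 chords.
D has 40 beats and chords last 5 each, so 8 chords.
E has 72 beats and chords last 8 each, so 9 chords.
Total: 4 + 9 + 3 + 8 + 9 = 33.

33 chords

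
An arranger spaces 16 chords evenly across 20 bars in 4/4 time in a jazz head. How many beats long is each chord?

20 bars × 4 beats/bar = 80 beats total.
80 beats ÷ 16 chords = 5 beats per chord.

5 beats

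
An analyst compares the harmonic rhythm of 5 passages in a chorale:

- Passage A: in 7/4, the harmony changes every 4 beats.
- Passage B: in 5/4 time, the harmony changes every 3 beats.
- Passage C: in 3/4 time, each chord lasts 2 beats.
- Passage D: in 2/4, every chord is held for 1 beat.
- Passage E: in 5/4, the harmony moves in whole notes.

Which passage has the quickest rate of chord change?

Passage D

A: each chord is 4 beats in 7/4, so 1.75 per bar.
B: each chord is 3 beats in 5/4, so 5/3 per bar.
C: each chord is 2 beats in 3/4, so 1.5 per bar.
D: each chord is 1 beat in 2/4, so 2 per bar.
E: each chord is 4 beats in 5/4, so 1.25 per bar.
Fastest is D at 2 chords/bar.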